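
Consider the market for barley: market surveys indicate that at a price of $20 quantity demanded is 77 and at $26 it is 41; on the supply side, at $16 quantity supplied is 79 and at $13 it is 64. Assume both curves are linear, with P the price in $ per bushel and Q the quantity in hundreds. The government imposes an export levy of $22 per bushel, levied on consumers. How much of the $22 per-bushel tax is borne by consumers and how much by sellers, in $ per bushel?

Consumers bear $10 per bushel; sellers bear $12 per bushel.

Demand slope: (41 − 77)/(26 − 20) = -6, so Qd = 197 − 6P.
Supply slope: (64 − 79)/(13 − 16) = 5, so Qs = 5P − 1.
Without the tax, 197 − 6P = 5P − 1 gives 11P = 198, so P* = $18 and Q* = 89.
With the tax collected from consumers, demand (in seller-price terms) shifts: Qd = 197 − 6(P + 22).
Solving gives Q = 29 with consumers paying $28 and sellers receiving $6 (the $22 wedge).
Burden on consumers: $10; on sellers: $12. (They sum to $22.)
The less price-elastic side of the market bears the larger share of a per-unit tax.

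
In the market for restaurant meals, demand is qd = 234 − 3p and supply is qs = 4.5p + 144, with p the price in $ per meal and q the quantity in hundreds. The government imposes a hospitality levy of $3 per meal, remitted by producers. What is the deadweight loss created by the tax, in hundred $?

Before the tax: set 234 − 3p = 4.5p + 144 → p* = $12, q* = 198.
With the tax collected from producers, supply shifts: qs = 4.5(p − 3) + 144.
Solving gives q = 192.6 with buyers paying $13.8 and producers receiving $10.8 (the $3 wedge).
Quantity falls by |ΔQ| = |198 − 192.6| = 5.4.
DWL = ½ · t · |ΔQ| = ½ · 3 · 5.4 = $8.1.

Deadweight loss = $8.1 hundred.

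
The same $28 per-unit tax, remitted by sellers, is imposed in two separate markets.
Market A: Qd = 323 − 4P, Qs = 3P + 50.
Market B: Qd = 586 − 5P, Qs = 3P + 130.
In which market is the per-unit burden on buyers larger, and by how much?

Market A: pre-tax P* = $39, Q* = 167; post-tax Q = 119; per-unit burden on buyers = $12.
Market B: pre-tax P* = $57, Q* = 301; post-tax Q = 248.5; per-unit burden on buyers = $10.5.
Difference: $12 vs $10.5 → market A is larger by $1.5.

Market A, by $1.5.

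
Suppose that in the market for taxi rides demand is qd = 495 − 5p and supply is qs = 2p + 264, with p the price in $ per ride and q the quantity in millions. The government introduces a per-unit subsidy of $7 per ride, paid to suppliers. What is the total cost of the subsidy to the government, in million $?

Before the subsidy: set 495 − 5p = 2p + 264 → p* = $33, q* = 330.
With a per-unit subsidy paid to suppliers, each receives p + 7 per unit sold, so supply becomes qs = 2(p + 7) + 264.
New equilibrium: consumers pay $31, suppliers receive $38, q = 340. (Wedge: pb − ps = −7.)
Outlay = t · Q = 7 · 340 = $2380.

Government outlay = $2380 million.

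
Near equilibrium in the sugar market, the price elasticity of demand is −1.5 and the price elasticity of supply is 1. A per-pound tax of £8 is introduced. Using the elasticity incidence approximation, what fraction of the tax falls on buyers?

Incidence ratio: buyers' share ≈ εs / (εs + |εd|) = 1 / (1 + 1.5) = 0.4.
Supply is the less elastic side, so buyers bear the smaller share.

Buyers' share ≈ 0.4.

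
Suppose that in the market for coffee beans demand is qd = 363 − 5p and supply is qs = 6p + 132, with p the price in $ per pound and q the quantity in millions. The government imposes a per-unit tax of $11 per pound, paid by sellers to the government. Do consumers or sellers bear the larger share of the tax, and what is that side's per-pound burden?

Consumers bear the larger share: $6 per pound.

Without the tax, 363 − 5p = 6p + 132 gives 11p = 231, so p* = $21 and q* = 258.
With the tax collected from sellers, supply shifts: qs = 6(p − 11) + 132.
Solving gives q = 228 with consumers paying $27 and sellers receiving $16 (the $11 wedge).
Per-pound burden: consumers $6, sellers $5.
Consumers take the larger share because demand is less price-elastic here (demand slope 5 vs supply slope 6).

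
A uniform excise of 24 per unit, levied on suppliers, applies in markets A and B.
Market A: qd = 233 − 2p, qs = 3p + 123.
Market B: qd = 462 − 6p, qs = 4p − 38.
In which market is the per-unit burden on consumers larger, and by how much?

Market A: pre-tax p* = 22, q* = 189; post-tax q = 160.2; per-unit burden on consumers = 14.4.
Market B: pre-tax p* = 50, q* = 162; post-tax q = 104.4; per-unit burden on consumers = 9.6.
Difference: 14.4 vs 9.6 → market A is larger by 4.8.

Market A, by 4.8.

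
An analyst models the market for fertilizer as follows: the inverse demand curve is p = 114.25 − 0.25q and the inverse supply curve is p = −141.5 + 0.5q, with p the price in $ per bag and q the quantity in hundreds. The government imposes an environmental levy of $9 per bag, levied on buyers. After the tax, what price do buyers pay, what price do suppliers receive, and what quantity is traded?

Rewrite in direct form: qd = 457 − 4p and qs = 2p + 283.
Without the tax, 457 − 4p = 2p + 283 gives 6p = 174, so p* = $29 and q* = 341.
With the tax collected from buyers, demand (in seller-price terms) shifts: qd = 457 − 4(p + 9).
Solving gives q = 329 with buyers paying $32 and suppliers receiving $23 (the $9 wedge).
The less price-elastic side of the market bears the larger share of a per-unit tax.

Buyers pay $32; suppliers receive $23; quantity = 329.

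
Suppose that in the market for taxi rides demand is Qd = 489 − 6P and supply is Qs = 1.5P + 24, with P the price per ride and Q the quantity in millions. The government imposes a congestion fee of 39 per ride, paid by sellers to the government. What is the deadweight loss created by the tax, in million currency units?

Without the tax, 489 − 6P = 1.5P + 24 gives 7.5P = 465, so P* = 62 and Q* = 117.
With the tax collected from sellers, supply shifts: Qs = 1.5(P − 39) + 24.
New equilibrium: consumers pay 69.8, sellers receive 30.8, Q = 70.2. (Wedge: Pb − Ps = 39.)
Quantity falls by |ΔQ| = |117 − 70.2| = 46.8.
DWL = ½ · t · |ΔQ| = ½ · 39 · 46.8 = 912.6.

Deadweight loss = 912.6 million.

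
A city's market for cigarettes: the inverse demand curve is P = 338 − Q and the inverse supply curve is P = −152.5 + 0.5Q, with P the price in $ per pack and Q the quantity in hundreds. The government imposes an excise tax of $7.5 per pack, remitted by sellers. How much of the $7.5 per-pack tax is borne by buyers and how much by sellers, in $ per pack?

Inverting to Q(P) form: Qd = 338 − P; Qs = 2P + 305.
Before the tax: set 338 − P = 2P + 305 → P* = $11, Q* = 327.
With the tax collected from sellers, supply shifts: Qs = 2(P − 7.5) + 305.
New equilibrium: buyers pay $16, sellers receive $8.5, Q = 322. (Wedge: Pb − Ps = 7.5.)
Burden on buyers: $5; on sellers: $2.5. (They sum to $7.5.)

Buyers bear $5 per pack; sellers bear $2.5 per pack.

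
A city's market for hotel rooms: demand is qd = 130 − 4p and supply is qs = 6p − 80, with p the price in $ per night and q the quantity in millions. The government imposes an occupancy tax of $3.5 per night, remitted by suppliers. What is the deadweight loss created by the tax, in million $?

Before the tax: set 130 − 4p = 6p − 80 → p* = $21, q* = 46.
With the tax collected from suppliers, supply shifts: qs = 6(p − 3.5) − 80.
Solving gives q = 37.6 with buyers paying $23.1 and suppliers receiving $19.6 (the $3.5 wedge).
Quantity falls by |ΔQ| = |46 − 37.6| = 8.4.
DWL = ½ · t · |ΔQ| = ½ · 3.5 · 8.4 = $14.7.

Deadweight loss = $14.7 million.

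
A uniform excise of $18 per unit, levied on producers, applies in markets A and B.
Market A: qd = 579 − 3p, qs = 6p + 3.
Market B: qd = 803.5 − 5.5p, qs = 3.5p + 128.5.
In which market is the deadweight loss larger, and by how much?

Market B, by $22.5.

Market A: pre-tax p* = $64, q* = 387; post-tax q = 351; deadweight loss = $324.
Market B: pre-tax p* = $75, q* = 391; post-tax q = 352.5; deadweight loss = $346.5.
Difference: $324 vs $346.5 → market B is larger by $22.5.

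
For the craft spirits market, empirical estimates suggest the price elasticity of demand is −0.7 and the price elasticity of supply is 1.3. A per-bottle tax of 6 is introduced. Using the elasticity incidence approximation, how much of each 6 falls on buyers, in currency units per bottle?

Incidence ratio: buyers' share ≈ εs / (εs + |εd|) = 1.3 / (1.3 + 0.7) = 0.65.
So buyers bear ≈ 0.65 × 6 = 3.9; suppliers bear 2.1.

Buyers bear ≈ 3.9 per bottle.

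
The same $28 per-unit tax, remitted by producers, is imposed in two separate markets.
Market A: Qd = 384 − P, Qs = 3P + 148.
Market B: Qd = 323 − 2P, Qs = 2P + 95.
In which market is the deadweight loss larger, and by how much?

Market B, by $98.

Market A: pre-tax P* = $59, Q* = 325; post-tax Q = 304; deadweight loss = $294.
Market B: pre-tax P* = $57, Q* = 209; post-tax Q = 181; deadweight loss = $392.
Difference: $294 vs $392 → market B is larger by $98.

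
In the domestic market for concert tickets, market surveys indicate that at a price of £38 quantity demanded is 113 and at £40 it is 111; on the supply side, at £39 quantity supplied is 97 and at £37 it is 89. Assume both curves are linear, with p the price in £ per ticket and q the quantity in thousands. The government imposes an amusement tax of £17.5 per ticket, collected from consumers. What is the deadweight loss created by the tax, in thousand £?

Demand slope: (111 − 113)/(40 − 38) = -1, so qd = 151 − p.
Supply slope: (89 − 97)/(37 − 39) = 4, so qs = 4p − 59.
Without the tax, 151 − p = 4p − 59 gives 5p = 210, so p* = £42 and q* = 109.
With the tax collected from consumers, demand (in seller-price terms) shifts: qd = 151 − (p + 17.5).
New equilibrium: consumers pay £56, sellers receive £38.5, q = 95. (Wedge: pb − ps = 17.5.)
Quantity falls by |ΔQ| = |109 − 95| = 14.
DWL = ½ · t · |ΔQ| = ½ · 17.5 · 14 = £122.5.

Deadweight loss = £122.5 thousand.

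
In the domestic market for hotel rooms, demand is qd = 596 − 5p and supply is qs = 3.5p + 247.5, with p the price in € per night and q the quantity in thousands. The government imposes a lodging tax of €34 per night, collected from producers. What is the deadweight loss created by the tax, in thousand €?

Before the tax: set 596 − 5p = 3.5p + 247.5 → p* = €41, q* = 391.
With the tax collected from producers, supply shifts: qs = 3.5(p − 34) + 247.5.
Solving gives q = 321 with consumers paying €55 and producers receiving €21 (the €34 wedge).
Quantity falls by |ΔQ| = |391 − 321| = 70.
DWL = ½ · t · |ΔQ| = ½ · 34 · 70 = €1190.

Deadweight loss = €1190 thousand.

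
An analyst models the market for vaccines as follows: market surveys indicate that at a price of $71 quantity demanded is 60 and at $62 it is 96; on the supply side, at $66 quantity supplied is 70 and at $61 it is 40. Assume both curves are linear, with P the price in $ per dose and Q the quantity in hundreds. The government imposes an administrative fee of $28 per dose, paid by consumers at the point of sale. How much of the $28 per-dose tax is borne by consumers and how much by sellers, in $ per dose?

Demand slope: (96 − 60)/(62 − 71) = -4, so Qd = 344 − 4P.
Supply slope: (40 − 70)/(61 − 66) = 6, so Qs = 6P − 326.
Without the tax, 344 − 4P = 6P − 326 gives 10P = 670, so P* = $67 and Q* = 76.
With the tax collected from consumers, demand (in seller-price terms) shifts: Qd = 344 − 4(P + 28).
Solving gives Q = 8.8 with consumers paying $83.8 and sellers receiving $55.8 (the $28 wedge).
Burden on consumers: $16.8; on sellers: $11.2. (They sum to $28.)
The less price-elastic side of the market bears the larger share of a per-unit tax.

Consumers bear $16.8 per dose; sellers bear $11.2 per dose.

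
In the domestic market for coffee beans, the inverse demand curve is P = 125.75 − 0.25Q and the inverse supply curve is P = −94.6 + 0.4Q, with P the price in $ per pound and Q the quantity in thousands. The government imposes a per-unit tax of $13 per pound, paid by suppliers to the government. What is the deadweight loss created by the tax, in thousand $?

Deadweight loss = $130 thousand.

Rewrite in direct form: Qd = 503 − 4P and Qs = 2.5P + 236.5.
Without the tax, 503 − 4P = 2.5P + 236.5 gives 6.5P = 266.5, so P* = $41 and Q* = 339.
With the tax collected from suppliers, supply shifts: Qs = 2.5(P − 13) + 236.5.
New equilibrium: buyers pay $46, suppliers receive $33, Q = 319. (Wedge: Pb − Ps = 13.)
Quantity falls by |ΔQ| = |339 − 319| = 20.
DWL = ½ · t · |ΔQ| = ½ · 13 · 20 = $130.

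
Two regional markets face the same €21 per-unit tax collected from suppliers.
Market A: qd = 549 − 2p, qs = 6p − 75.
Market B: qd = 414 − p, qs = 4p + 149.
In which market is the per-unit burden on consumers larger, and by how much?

Market B, by €1.05.

Market A: pre-tax p* = €78, q* = 393; post-tax q = 361.5; per-unit burden on consumers = €15.75.
Market B: pre-tax p* = €53, q* = 361; post-tax q = 344.2; per-unit burden on consumers = €16.8.
Difference: €15.75 vs €16.8 → market B is larger by €1.05.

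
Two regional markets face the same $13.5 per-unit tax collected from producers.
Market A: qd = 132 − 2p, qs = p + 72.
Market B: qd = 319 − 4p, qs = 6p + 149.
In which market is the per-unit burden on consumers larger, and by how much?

Market A: pre-tax p* = $20, q* = 92; post-tax q = 83; per-unit burden on consumers = $4.5.
Market B: pre-tax p* = $17, q* = 251; post-tax q = 218.6; per-unit burden on consumers = $8.1.
Difference: $4.5 vs $8.1 → market B is larger by $3.6.

Market B, by $3.6.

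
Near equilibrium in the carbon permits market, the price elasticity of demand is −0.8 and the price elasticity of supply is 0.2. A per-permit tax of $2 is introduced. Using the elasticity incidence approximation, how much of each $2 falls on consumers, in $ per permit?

Consumers bear ≈ $0.4 per permit.

Incidence ratio: consumers' share ≈ εs / (εs + |εd|) = 0.2 / (0.2 + 0.8) = 0.2.
So consumers bear ≈ 0.2 × $2 = $0.4; suppliers bear $1.6.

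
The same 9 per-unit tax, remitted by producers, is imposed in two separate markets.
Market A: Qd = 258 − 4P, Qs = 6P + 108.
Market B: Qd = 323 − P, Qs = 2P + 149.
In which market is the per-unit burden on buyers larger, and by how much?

Market B, by 0.6.

Market A: pre-tax P* = 15, Q* = 198; post-tax Q = 176.4; per-unit burden on buyers = 5.4.
Market B: pre-tax P* = 58, Q* = 265; post-tax Q = 259; per-unit burden on buyers = 6.
Difference: 5.4 vs 6 → market B is larger by 0.6.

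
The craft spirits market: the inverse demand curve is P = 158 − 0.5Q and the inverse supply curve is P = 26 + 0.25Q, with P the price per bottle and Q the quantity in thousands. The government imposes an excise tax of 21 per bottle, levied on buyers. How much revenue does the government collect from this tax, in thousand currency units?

Tax revenue = 3108 thousand.

Rewrite in direct form: Qd = 316 − 2P and Qs = 4P − 104.
Without the tax, 316 − 2P = 4P − 104 gives 6P = 420, so P* = 70 and Q* = 176.
With the tax collected from buyers, demand (in seller-price terms) shifts: Qd = 316 − 2(P + 21).
Solving gives Q = 148 with buyers paying 84 and producers receiving 63 (the 21 wedge).
Revenue = t · Q = 21 · 148 = 3108.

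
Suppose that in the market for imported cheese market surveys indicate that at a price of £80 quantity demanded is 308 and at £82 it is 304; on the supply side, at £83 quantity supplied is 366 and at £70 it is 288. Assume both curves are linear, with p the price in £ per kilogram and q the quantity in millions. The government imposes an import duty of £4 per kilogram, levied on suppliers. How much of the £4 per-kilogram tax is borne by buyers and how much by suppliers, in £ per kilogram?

Buyers bear £3 per kilogram; suppliers bear £1 per kilogram.

Demand slope: (304 − 308)/(82 − 80) = -2, so qd = 468 − 2p.
Supply slope: (288 − 366)/(70 − 83) = 6, so qs = 6p − 132.
Before the tax: set 468 − 2p = 6p − 132 → p* = £75, q* = 318.
With the tax collected from suppliers, supply shifts: qs = 6(p − 4) − 132.
New equilibrium: buyers pay £78, suppliers receive £74, q = 312. (Wedge: pb − ps = 4.)
Burden on buyers: £3; on suppliers: £1. (They sum to £4.)
The less price-elastic side of the market bears the larger share of a per-unit tax.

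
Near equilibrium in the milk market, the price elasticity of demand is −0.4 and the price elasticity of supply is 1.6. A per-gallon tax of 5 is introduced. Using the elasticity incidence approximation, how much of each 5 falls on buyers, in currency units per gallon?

Buyers bear ≈ 4 per gallon.

Incidence ratio: buyers' share ≈ εs / (εs + |εd|) = 1.6 / (1.6 + 0.4) = 0.8.
So buyers bear ≈ 0.8 × 5 = 4; sellers bear 1.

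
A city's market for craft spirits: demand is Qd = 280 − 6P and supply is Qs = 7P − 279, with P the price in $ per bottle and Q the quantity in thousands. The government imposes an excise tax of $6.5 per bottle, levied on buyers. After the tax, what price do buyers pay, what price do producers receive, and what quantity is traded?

Buyers pay $46.5; producers receive $40; quantity = 1.

Before the tax: set 280 − 6P = 7P − 279 → P* = $43, Q* = 22.
With the tax collected from buyers, demand (in seller-price terms) shifts: Qd = 280 − 6(P + 6.5).
Solving gives Q = 1 with buyers paying $46.5 and producers receiving $40 (the $6.5 wedge).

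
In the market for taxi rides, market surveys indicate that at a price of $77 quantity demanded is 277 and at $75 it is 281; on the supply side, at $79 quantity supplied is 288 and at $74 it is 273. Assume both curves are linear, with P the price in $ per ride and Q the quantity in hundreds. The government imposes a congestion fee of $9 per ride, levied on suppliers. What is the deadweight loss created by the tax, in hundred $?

Deadweight loss = $48.6 hundred.

Demand slope: (281 − 277)/(75 − 77) = -2, so Qd = 431 − 2P.
Supply slope: (273 − 288)/(74 − 79) = 3, so Qs = 3P + 51.
Before the tax: set 431 − 2P = 3P + 51 → P* = $76, Q* = 279.
With the tax collected from suppliers, supply shifts: Qs = 3(P − 9) + 51.
New equilibrium: buyers pay $81.4, suppliers receive $72.4, Q = 268.2. (Wedge: Pb − Ps = 9.)
Quantity falls by |ΔQ| = |279 − 268.2| = 10.8.
DWL = ½ · t · |ΔQ| = ½ · 9 · 10.8 = $48.6.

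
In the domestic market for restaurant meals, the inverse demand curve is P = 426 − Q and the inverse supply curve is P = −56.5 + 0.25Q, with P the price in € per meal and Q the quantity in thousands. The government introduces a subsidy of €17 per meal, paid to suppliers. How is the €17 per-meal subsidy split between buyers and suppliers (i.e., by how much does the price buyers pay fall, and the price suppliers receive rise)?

Buyers gain €13.6 per meal; suppliers gain €3.4 per meal.

Inverting to Q(P) form: Qd = 426 − P; Qs = 4P + 226.
Without the subsidy, 426 − P = 4P + 226 gives 5P = 200, so P* = €40 and Q* = 386.
With a per-unit subsidy paid to suppliers, each receives P + 17 per unit sold, so supply becomes Qs = 4(P + 17) + 226.
Solving gives Q = 399.6 with buyers paying €26.4 and suppliers receiving €43.4 (the €17 wedge).
Gain to buyers: €13.6; to suppliers: €3.4. (They sum to €17.)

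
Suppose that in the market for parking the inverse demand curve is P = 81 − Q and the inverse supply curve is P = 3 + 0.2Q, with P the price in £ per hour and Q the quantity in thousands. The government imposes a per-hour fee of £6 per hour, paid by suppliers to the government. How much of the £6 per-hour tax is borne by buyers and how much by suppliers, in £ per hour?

Buyers bear £5 per hour; suppliers bear £1 per hour.

Rewrite in direct form: Qd = 81 − P and Qs = 5P − 15.
Without the tax, 81 − P = 5P − 15 gives 6P = 96, so P* = £16 and Q* = 65.
With the tax collected from suppliers, supply shifts: Qs = 5(P − 6) − 15.
New equilibrium: buyers pay £21, suppliers receive £15, Q = 60. (Wedge: Pb − Ps = 6.)
Burden on buyers: £5; on suppliers: £1. (They sum to £6.)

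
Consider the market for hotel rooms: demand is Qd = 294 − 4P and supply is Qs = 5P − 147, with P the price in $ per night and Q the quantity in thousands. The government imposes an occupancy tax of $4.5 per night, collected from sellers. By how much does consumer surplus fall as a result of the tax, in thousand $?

Without the tax, 294 − 4P = 5P − 147 gives 9P = 441, so P* = $49 and Q* = 98.
With the tax collected from sellers, supply shifts: Qs = 5(P − 4.5) − 147.
New equilibrium: buyers pay $51.5, sellers receive $47, Q = 88. (Wedge: Pb − Ps = 4.5.)
ΔCS is the trapezoid between Q = 88 and Q = 98 of height $2.5: ½ · (98 + 88) · 2.5 = $232.5.

Consumer surplus falls by $232.5 thousand.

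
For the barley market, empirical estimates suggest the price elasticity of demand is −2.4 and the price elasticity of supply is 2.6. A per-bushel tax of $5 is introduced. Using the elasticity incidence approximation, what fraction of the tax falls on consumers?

Consumers' share ≈ 0.52.

Incidence ratio: consumers' share ≈ εs / (εs + |εd|) = 2.6 / (2.6 + 2.4) = 0.52.
Supply is the more elastic side, so consumers bear the larger share.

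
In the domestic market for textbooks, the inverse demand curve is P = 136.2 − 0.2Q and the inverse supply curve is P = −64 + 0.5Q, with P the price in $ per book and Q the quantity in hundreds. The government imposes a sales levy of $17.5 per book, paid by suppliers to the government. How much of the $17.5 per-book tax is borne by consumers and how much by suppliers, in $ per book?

Consumers bear $5 per book; suppliers bear $12.5 per book.

Inverting to Q(P) form: Qd = 681 − 5P; Qs = 2P + 128.
Before the tax: set 681 − 5P = 2P + 128 → P* = $79, Q* = 286.
With the tax collected from suppliers, supply shifts: Qs = 2(P − 17.5) + 128.
New equilibrium: consumers pay $84, suppliers receive $66.5, Q = 261. (Wedge: Pb − Ps = 17.5.)
Burden on consumers: $5; on suppliers: $12.5. (They sum to $17.5.)
The less price-elastic side of the market bears the larger share of a per-unit tax.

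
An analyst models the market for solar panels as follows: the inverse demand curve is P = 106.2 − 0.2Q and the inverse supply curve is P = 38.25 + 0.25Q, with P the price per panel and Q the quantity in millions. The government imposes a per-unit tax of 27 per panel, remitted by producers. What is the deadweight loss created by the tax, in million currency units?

Inverting to Q(P) form: Qd = 531 − 5P; Qs = 4P − 153.
Without the tax, 531 − 5P = 4P − 153 gives 9P = 684, so P* = 76 and Q* = 151.
With the tax collected from producers, supply shifts: Qs = 4(P − 27) − 153.
New equilibrium: buyers pay 88, producers receive 61, Q = 91. (Wedge: Pb − Ps = 27.)
Quantity falls by |ΔQ| = |151 − 91| = 60.
DWL = ½ · t · |ΔQ| = ½ · 27 · 60 = 810.

Deadweight loss = 810 million.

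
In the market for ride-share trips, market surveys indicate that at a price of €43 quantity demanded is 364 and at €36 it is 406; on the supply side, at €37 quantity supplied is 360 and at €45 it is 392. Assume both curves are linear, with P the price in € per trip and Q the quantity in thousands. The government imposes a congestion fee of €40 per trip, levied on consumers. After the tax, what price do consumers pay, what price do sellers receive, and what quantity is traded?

Demand slope: (406 − 364)/(36 − 43) = -6, so Qd = 622 − 6P.
Supply slope: (392 − 360)/(45 − 37) = 4, so Qs = 4P + 212.
Before the tax: set 622 − 6P = 4P + 212 → P* = €41, Q* = 376.
With the tax collected from consumers, demand (in seller-price terms) shifts: Qd = 622 − 6(P + 40).
New equilibrium: consumers pay €57, sellers receive €17, Q = 280. (Wedge: Pb − Ps = 40.)

Consumers pay €57; sellers receive €17; quantity = 280.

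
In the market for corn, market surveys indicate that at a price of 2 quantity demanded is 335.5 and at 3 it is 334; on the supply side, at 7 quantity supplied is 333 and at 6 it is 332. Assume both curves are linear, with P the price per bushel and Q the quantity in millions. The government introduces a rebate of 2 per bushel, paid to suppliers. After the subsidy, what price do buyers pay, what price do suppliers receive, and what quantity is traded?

Demand slope: (334 − 335.5)/(3 − 2) = -1.5, so Qd = 338.5 − 1.5P.
Supply slope: (332 − 333)/(6 − 7) = 1, so Qs = P + 326.
Before the subsidy: set 338.5 − 1.5P = P + 326 → P* = 5, Q* = 331.
With a per-unit subsidy paid to suppliers, each receives P + 2 per unit sold, so supply becomes Qs = (P + 2) + 326.
Solving gives Q = 332.2 with buyers paying 4.2 and suppliers receiving 6.2 (the 2 wedge).

Buyers pay 4.2; suppliers receive 6.2; quantity = 332.2.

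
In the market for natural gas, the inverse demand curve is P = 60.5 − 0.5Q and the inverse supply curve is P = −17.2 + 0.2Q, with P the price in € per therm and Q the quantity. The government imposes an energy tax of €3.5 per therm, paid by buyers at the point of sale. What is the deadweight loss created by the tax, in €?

Deadweight loss = €8.75.

Rewrite in direct form: Qd = 121 − 2P and Qs = 5P + 86.
Before the tax: set 121 − 2P = 5P + 86 → P* = €5, Q* = 111.
With the tax collected from buyers, demand (in seller-price terms) shifts: Qd = 121 − 2(P + 3.5).
Solving gives Q = 106 with buyers paying €7.5 and producers receiving €4 (the €3.5 wedge).
Quantity falls by |ΔQ| = |111 − 106| = 5.
DWL = ½ · t · |ΔQ| = ½ · 3.5 · 5 = €8.75.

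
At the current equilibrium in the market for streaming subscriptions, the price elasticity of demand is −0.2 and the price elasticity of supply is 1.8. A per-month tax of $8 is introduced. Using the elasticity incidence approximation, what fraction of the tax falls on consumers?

Consumers' share ≈ 0.9.

Incidence ratio: consumers' share ≈ εs / (εs + |εd|) = 1.8 / (1.8 + 0.2) = 0.9.
Supply is the more elastic side, so consumers bear the larger share.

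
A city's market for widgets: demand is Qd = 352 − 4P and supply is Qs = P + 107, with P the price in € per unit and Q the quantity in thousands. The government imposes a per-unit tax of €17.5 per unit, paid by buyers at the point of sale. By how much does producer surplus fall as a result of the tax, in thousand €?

Producer surplus falls by €2086 thousand.

Without the tax, 352 − 4P = P + 107 gives 5P = 245, so P* = €49 and Q* = 156.
With the tax collected from buyers, demand (in seller-price terms) shifts: Qd = 352 − 4(P + 17.5).
Solving gives Q = 142 with buyers paying €52.5 and suppliers receiving €35 (the €17.5 wedge).
ΔPS is the trapezoid between Q = 142 and Q = 156 of height €14: ½ · (156 + 142) · 14 = €2086.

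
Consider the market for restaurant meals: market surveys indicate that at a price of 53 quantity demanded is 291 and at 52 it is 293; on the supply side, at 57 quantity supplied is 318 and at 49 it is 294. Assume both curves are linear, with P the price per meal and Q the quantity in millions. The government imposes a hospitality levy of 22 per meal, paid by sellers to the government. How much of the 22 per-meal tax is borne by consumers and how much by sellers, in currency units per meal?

Demand slope: (293 − 291)/(52 − 53) = -2, so Qd = 397 − 2P.
Supply slope: (294 − 318)/(49 − 57) = 3, so Qs = 3P + 147.
Without the tax, 397 − 2P = 3P + 147 gives 5P = 250, so P* = 50 and Q* = 297.
With the tax collected from sellers, supply shifts: Qs = 3(P − 22) + 147.
Solving gives Q = 270.6 with consumers paying 63.2 and sellers receiving 41.2 (the 22 wedge).
Burden on consumers: 13.2; on sellers: 8.8. (They sum to 22.)

Consumers bear 13.2 per meal; sellers bear 8.8 per meal.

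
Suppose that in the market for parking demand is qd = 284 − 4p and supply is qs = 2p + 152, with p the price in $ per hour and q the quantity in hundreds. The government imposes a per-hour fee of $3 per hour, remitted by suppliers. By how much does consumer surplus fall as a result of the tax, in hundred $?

Without the tax, 284 − 4p = 2p + 152 gives 6p = 132, so p* = $22 and q* = 196.
With the tax collected from suppliers, supply shifts: qs = 2(p − 3) + 152.
Solving gives q = 192 with consumers paying $23 and suppliers receiving $20 (the $3 wedge).
ΔCS is the trapezoid between Q = 192 and Q = 196 of height $1: ½ · (196 + 192) · 1 = $194.

Consumer surplus falls by $194 hundred.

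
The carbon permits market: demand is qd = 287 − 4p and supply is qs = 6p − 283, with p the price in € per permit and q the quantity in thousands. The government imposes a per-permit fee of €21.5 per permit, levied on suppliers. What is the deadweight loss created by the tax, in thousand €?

Before the tax: set 287 − 4p = 6p − 283 → p* = €57, q* = 59.
With the tax collected from suppliers, supply shifts: qs = 6(p − 21.5) − 283.
Solving gives q = 7.4 with buyers paying €69.9 and suppliers receiving €48.4 (the €21.5 wedge).
Quantity falls by |ΔQ| = |59 − 7.4| = 51.6.
DWL = ½ · t · |ΔQ| = ½ · 21.5 · 51.6 = €554.7.

Deadweight loss = €554.7 thousand.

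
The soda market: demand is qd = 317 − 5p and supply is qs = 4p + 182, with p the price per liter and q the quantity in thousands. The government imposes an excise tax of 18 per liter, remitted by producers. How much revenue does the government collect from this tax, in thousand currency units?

Without the tax, 317 − 5p = 4p + 182 gives 9p = 135, so p* = 15 and q* = 242.
With the tax collected from producers, supply shifts: qs = 4(p − 18) + 182.
Solving gives q = 202 with consumers paying 23 and producers receiving 5 (the 18 wedge).
Revenue = t · Q = 18 · 202 = 3636.

Tax revenue = 3636 thousand.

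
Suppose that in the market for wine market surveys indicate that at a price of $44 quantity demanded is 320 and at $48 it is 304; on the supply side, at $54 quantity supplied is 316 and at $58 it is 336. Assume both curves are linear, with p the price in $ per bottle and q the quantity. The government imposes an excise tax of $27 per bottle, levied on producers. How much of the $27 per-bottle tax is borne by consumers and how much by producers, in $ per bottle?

Demand slope: (304 − 320)/(48 − 44) = -4, so qd = 496 − 4p.
Supply slope: (336 − 316)/(58 − 54) = 5, so qs = 5p + 46.
Without the tax, 496 − 4p = 5p + 46 gives 9p = 450, so p* = $50 and q* = 296.
With the tax collected from producers, supply shifts: qs = 5(p − 27) + 46.
Solving gives q = 236 with consumers paying $65 and producers receiving $38 (the $27 wedge).
Burden on consumers: $15; on producers: $12. (They sum to $27.)
The less price-elastic side of the market bears the larger share of a per-unit tax.

Consumers bear $15 per bottle; producers bear $12 per bottle.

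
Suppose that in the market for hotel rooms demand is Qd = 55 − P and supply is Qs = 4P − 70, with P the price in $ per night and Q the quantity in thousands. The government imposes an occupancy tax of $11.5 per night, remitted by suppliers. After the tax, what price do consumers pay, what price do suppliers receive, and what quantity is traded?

Consumers pay $34.2; suppliers receive $22.7; quantity = 20.8.

Without the tax, 55 − P = 4P − 70 gives 5P = 125, so P* = $25 and Q* = 30.
With the tax collected from suppliers, supply shifts: Qs = 4(P − 11.5) − 70.
New equilibrium: consumers pay $34.2, suppliers receive $22.7, Q = 20.8. (Wedge: Pb − Ps = 11.5.)
The less price-elastic side of the market bears the larger share of a per-unit tax.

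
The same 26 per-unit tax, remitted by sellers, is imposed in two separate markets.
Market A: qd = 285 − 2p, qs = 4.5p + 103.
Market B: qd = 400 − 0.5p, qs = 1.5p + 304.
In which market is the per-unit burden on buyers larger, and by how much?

Market B, by 1.5.

Market A: pre-tax p* = 28, q* = 229; post-tax q = 193; per-unit burden on buyers = 18.
Market B: pre-tax p* = 48, q* = 376; post-tax q = 366.25; per-unit burden on buyers = 19.5.
Difference: 18 vs 19.5 → market B is larger by 1.5.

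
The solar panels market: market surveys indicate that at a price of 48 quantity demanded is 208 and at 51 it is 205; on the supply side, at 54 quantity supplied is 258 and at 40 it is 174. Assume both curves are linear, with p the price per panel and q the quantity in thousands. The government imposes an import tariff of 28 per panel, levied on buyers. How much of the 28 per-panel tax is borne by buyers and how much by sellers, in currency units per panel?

Buyers bear 24 per panel; sellers bear 4 per panel.

Demand slope: (205 − 208)/(51 − 48) = -1, so qd = 256 − p.
Supply slope: (174 − 258)/(40 − 54) = 6, so qs = 6p − 66.
Without the tax, 256 − p = 6p − 66 gives 7p = 322, so p* = 46 and q* = 210.
With the tax collected from buyers, demand (in seller-price terms) shifts: qd = 256 − (p + 28).
Solving gives q = 186 with buyers paying 70 and sellers receiving 42 (the 28 wedge).
Burden on buyers: 24; on sellers: 4. (They sum to 28.)
The less price-elastic side of the market bears the larger share of a per-unit tax.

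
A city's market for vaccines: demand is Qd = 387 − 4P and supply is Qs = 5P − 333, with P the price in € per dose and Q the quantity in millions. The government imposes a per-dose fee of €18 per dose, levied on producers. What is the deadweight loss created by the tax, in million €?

Deadweight loss = €360 million.

Before the tax: set 387 − 4P = 5P − 333 → P* = €80, Q* = 67.
With the tax collected from producers, supply shifts: Qs = 5(P − 18) − 333.
New equilibrium: buyers pay €90, producers receive €72, Q = 27. (Wedge: Pb − Ps = 18.)
Quantity falls by |ΔQ| = |67 − 27| = 40.
DWL = ½ · t · |ΔQ| = ½ · 18 · 40 = €360.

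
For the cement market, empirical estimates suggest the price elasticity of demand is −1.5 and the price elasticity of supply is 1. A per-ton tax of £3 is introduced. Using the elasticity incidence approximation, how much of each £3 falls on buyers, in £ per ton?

Buyers bear ≈ £1.2 per ton.

Incidence ratio: buyers' share ≈ εs / (εs + |εd|) = 1 / (1 + 1.5) = 0.4.
So buyers bear ≈ 0.4 × £3 = £1.2; producers bear £1.8.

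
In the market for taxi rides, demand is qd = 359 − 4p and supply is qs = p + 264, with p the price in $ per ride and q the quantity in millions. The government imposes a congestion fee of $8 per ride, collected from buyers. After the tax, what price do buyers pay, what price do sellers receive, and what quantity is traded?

Buyers pay $20.6; sellers receive $12.6; quantity = 276.6.

Before the tax: set 359 − 4p = p + 264 → p* = $19, q* = 283.
With the tax collected from buyers, demand (in seller-price terms) shifts: qd = 359 − 4(p + 8).
New equilibrium: buyers pay $20.6, sellers receive $12.6, q = 276.6. (Wedge: pb − ps = 8.)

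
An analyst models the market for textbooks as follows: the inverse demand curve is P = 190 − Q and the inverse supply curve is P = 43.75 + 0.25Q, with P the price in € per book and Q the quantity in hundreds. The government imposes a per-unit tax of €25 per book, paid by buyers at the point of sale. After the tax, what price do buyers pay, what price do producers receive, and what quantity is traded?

Buyers pay €93; producers receive €68; quantity = 97.

Rewrite in direct form: Qd = 190 − P and Qs = 4P − 175.
Before the tax: set 190 − P = 4P − 175 → P* = €73, Q* = 117.
With the tax collected from buyers, demand (in seller-price terms) shifts: Qd = 190 − (P + 25).
New equilibrium: buyers pay €93, producers receive €68, Q = 97. (Wedge: Pb − Ps = 25.)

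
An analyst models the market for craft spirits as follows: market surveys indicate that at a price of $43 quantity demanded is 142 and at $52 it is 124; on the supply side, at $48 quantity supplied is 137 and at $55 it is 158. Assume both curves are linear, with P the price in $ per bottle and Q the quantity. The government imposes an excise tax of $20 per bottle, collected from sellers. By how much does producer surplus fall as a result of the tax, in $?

Demand slope: (124 − 142)/(52 − 43) = -2, so Qd = 228 − 2P.
Supply slope: (158 − 137)/(55 − 48) = 3, so Qs = 3P − 7.
Before the tax: set 228 − 2P = 3P − 7 → P* = $47, Q* = 134.
With the tax collected from sellers, supply shifts: Qs = 3(P − 20) − 7.
Solving gives Q = 110 with consumers paying $59 and sellers receiving $39 (the $20 wedge).
ΔPS is the trapezoid between Q = 110 and Q = 134 of height $8: ½ · (134 + 110) · 8 = $976.

Producer surplus falls by $976.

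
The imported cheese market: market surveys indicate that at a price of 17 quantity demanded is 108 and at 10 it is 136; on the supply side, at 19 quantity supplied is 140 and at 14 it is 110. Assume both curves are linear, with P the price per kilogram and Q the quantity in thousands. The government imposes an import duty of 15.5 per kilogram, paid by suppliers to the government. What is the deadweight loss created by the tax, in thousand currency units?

Demand slope: (136 − 108)/(10 − 17) = -4, so Qd = 176 − 4P.
Supply slope: (110 − 140)/(14 − 19) = 6, so Qs = 6P + 26.
Before the tax: set 176 − 4P = 6P + 26 → P* = 15, Q* = 116.
With the tax collected from suppliers, supply shifts: Qs = 6(P − 15.5) + 26.
New equilibrium: buyers pay 24.3, suppliers receive 8.8, Q = 78.8. (Wedge: Pb − Ps = 15.5.)
Quantity falls by |ΔQ| = |116 − 78.8| = 37.2.
DWL = ½ · t · |ΔQ| = ½ · 15.5 · 37.2 = 288.3.

Deadweight loss = 288.3 thousand.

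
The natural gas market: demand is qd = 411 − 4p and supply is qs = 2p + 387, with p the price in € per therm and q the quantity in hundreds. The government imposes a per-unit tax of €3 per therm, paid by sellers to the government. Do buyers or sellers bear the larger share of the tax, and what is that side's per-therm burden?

Before the tax: set 411 − 4p = 2p + 387 → p* = €4, q* = 395.
With the tax collected from sellers, supply shifts: qs = 2(p − 3) + 387.
Solving gives q = 391 with buyers paying €5 and sellers receiving €2 (the €3 wedge).
Per-therm burden: buyers €1, sellers €2.
Sellers take the larger share because supply is less price-elastic here (demand slope 4 vs supply slope 2).

Sellers bear the larger share: €2 per therm.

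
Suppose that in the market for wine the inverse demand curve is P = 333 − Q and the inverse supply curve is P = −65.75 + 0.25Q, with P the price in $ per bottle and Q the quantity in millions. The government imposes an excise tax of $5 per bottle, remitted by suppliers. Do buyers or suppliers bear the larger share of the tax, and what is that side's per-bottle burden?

Rewrite in direct form: Qd = 333 − P and Qs = 4P + 263.
Before the tax: set 333 − P = 4P + 263 → P* = $14, Q* = 319.
With the tax collected from suppliers, supply shifts: Qs = 4(P − 5) + 263.
Solving gives Q = 315 with buyers paying $18 and suppliers receiving $13 (the $5 wedge).
Per-bottle burden: buyers $4, suppliers $1.
Buyers take the larger share because demand is less price-elastic here (demand slope 1 vs supply slope 4).
The less price-elastic side of the market bears the larger share of a per-unit tax.

Buyers bear the larger share: $4 per bottle.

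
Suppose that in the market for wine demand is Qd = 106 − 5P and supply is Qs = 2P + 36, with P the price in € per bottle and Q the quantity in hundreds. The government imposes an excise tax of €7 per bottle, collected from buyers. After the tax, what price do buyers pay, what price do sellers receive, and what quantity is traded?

Buyers pay €12; sellers receive €5; quantity = 46.

Without the tax, 106 − 5P = 2P + 36 gives 7P = 70, so P* = €10 and Q* = 56.
With the tax collected from buyers, demand (in seller-price terms) shifts: Qd = 106 − 5(P + 7).
Solving gives Q = 46 with buyers paying €12 and sellers receiving €5 (the €7 wedge).
The less price-elastic side of the market bears the larger share of a per-unit tax.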